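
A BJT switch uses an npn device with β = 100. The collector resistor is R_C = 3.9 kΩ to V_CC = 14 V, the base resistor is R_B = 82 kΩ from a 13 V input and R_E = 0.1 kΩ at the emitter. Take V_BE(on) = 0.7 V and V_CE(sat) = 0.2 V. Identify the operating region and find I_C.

saturation; I_C ≈ 3.4 mA

Assume active: I_B = (13 − 0.7)/(82 + 101×0.1) = 0.134 mA, I_C = β·I_B = 13.4 mA.
Then V_CE = 14 − 13.4×3.9 − 13.5×0.1 = -39.4 V < 0.2 V — the active assumption fails.
Re-solve with V_CE = 0.2 V. KCL at the emitter: V_E/R_E = (V_BB−0.7−V_E)/R_B + (V_CC−0.2−V_E)/R_C, giving V_E = 0.359 V.
I_C = (V_CC − 0.2 − V_E)/R_C = (13.8 − 0.359)/3.9 = 3.45 mA.
Check: I_B = (12.3 − 0.359)/82 = 0.146 mA, and β·I_B = 14.6 mA > I_C, confirming saturation.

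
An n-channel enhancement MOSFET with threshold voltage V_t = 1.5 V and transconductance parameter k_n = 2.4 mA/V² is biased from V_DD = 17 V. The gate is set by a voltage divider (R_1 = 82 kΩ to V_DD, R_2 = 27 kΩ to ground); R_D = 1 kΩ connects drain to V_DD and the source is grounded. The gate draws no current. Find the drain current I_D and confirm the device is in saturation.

V_G = V_DD·R_2/(R_1+R_2) = 17×27/109 = 4.21 V. With the source grounded, V_GS = V_G = 4.21 V.
Assume saturation: I_D = (k_n/2)(V_GS − V_t)² = (2.4/2)×(4.21 − 1.5)² = 1.2×2.71² = 8.82 mA.
V_DS = V_DD − I_D·R_D = 17 − 8.82×1 = 8.18 V.
Saturation requires V_DS ≥ V_GS − V_t = 2.71 V; 8.18 ≥ 2.71 ✓.

I_D ≈ 8.8 mA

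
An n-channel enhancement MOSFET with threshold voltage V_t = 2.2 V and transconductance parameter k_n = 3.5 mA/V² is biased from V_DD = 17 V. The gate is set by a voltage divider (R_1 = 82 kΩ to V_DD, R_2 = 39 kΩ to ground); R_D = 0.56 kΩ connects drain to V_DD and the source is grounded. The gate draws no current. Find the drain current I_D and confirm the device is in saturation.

V_G = V_DD·R_2/(R_1+R_2) = 17×39/121 = 5.48 V. With the source grounded, V_GS = V_G = 5.48 V.
Assume saturation: I_D = (k_n/2)(V_GS − V_t)² = (3.5/2)×(5.48 − 2.2)² = 1.75×3.28² = 18.8 mA.
V_DS = V_DD − I_D·R_D = 17 − 18.8×0.56 = 6.46 V.
Saturation requires V_DS ≥ V_GS − V_t = 3.28 V; 6.46 ≥ 3.28 ✓.

I_D ≈ 19 mA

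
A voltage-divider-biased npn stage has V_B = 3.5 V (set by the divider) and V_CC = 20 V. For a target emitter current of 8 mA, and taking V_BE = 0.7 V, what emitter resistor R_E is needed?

R_E ≈ 0.35 kΩ

V_E = V_B − V_BE = 3.5 − 0.7 = 2.8 V.
R_E = V_E / I_E = 2.8 / 8 = 0.35 kΩ.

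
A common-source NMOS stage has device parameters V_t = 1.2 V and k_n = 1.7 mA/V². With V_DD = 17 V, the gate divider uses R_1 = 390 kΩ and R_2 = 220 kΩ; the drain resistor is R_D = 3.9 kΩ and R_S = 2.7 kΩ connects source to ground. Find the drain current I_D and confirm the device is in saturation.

V_G = V_DD·R_2/(R_1+R_2) = 17×220/610 = 6.13 V.
Assume saturation: I_D = (k_n/2)(V_GS − V_t)² with V_GS = V_G − I_D·R_S = 6.13 − 2.7·I_D.
Substituting gives 6.2·I_D² − 23.6·I_D + 20.7 = 0, with roots I_D = 1.36 or 2.46 mA.
The root I_D = 2.46 mA gives V_GS = -0.5 V ≤ V_t, so take I_D = 1.36 mA.
Then V_GS = 2.46 V and V_DS = V_DD − I_D(R_D+R_S) = 17 − 1.36×6.6 = 8.04 V.
Saturation requires V_DS ≥ V_GS − V_t = 1.26 V; 8.04 ≥ 1.26 ✓.

I_D ≈ 1.4 mA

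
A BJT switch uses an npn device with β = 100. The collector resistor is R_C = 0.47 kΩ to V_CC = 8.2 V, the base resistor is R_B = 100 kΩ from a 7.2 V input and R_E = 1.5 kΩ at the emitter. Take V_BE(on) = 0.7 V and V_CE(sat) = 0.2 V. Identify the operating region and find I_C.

active; I_C ≈ 2.6 mA

Assume active. Base-emitter loop: I_B = (V_BB − V_BE)/(R_B + (β+1)R_E) = (7.2 − 0.7)/(100 + 101×1.5) = 0.0258 mA.
I_C = β·I_B = 100×0.0258 = 2.58 mA.
V_CE = V_CC − I_C·R_C − I_E·R_E = 8.2 − 2.58×0.47 − 2.61×1.5 = 3.07 V > V_CE(sat), so the active-region assumption holds.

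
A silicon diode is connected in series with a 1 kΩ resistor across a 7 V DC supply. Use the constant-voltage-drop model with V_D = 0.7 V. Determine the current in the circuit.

KVL around the loop: 7 = V_D + I·R = 0.7 + I × 1 kΩ.
So I = (7 − 0.7) / 1 kΩ = 6.3 / 1 = 6.3 mA.

I ≈ 6.3 mA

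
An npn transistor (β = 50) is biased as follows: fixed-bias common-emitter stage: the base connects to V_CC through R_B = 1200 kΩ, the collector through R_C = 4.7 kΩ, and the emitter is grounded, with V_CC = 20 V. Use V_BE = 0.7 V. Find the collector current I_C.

I_C ≈ 0.8 mA

Base loop: V_CC = I_B·R_B + V_BE, so I_B = (20 − 0.7)/1200 kΩ = 0.0161 mA.
In the active region I_C = β·I_B = 50 × 0.0161 = 0.804 mA.
Collector loop: V_CE = V_CC − I_C·R_C = 20 − 0.804×4.7 = 16.2 V.
Since V_CE = 16.2 V > V_CE(sat) ≈ 0.2 V, the transistor is in the active region as assumed.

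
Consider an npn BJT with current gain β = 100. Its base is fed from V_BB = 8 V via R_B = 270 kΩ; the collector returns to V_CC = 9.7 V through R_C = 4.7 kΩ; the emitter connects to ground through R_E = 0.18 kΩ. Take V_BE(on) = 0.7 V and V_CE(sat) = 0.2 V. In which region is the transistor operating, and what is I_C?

Assume active: I_B = (8 − 0.7)/(270 + 101×0.18) = 0.0253 mA, I_C = β·I_B = 2.53 mA.
Then V_CE = 9.7 − 2.53×4.7 − 2.56×0.18 = -2.67 V < 0.2 V — the active assumption fails.
Re-solve with V_CE = 0.2 V. KCL at the emitter: V_E/R_E = (V_BB−0.7−V_E)/R_B + (V_CC−0.2−V_E)/R_C, giving V_E = 0.355 V.
I_C = (V_CC − 0.2 − V_E)/R_C = (9.5 − 0.355)/4.7 = 1.95 mA.
Check: I_B = (7.3 − 0.355)/270 = 0.0257 mA, and β·I_B = 2.57 mA > I_C, confirming saturation.

saturation; I_C ≈ 1.9 mA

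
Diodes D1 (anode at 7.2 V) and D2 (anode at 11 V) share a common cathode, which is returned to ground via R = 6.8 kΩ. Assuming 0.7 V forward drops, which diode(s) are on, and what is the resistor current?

Assume both conduct. Then node N would need to be at both 7.2−0.7 = 6.5 V and 11−0.7 = 10.3 V, which is impossible.
Assume only D2 conducts: V_N = 11 − 0.7 = 10.3 V, so I_R = 10.3/6.8 = 1.51 mA.
Check D1: its anode-to-cathode voltage is 7.2 − 10.3 = -3.1 V < 0.7 V, so it is off. The assumption is consistent.

Only D2 conducts; I_R ≈ 1.5 mA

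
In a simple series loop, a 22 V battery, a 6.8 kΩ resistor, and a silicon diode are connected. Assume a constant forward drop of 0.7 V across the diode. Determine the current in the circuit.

KVL around the loop: 22 = V_D + I·R = 0.7 + I × 6.8 kΩ.
So I = (22 − 0.7) / 6.8 kΩ = 21.3 / 6.8 = 3.13 mA.

I ≈ 3.1 mA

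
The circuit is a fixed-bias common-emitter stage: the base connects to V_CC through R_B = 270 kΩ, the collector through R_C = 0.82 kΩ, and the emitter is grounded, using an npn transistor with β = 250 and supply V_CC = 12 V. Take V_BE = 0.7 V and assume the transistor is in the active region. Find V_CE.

V_CE ≈ 3.4 V

Base loop: V_CC = I_B·R_B + V_BE, so I_B = (12 − 0.7)/270 kΩ = 0.0419 mA.
In the active region I_C = β·I_B = 250 × 0.0419 = 10.5 mA.
Collector loop: V_CE = V_CC − I_C·R_C = 12 − 10.5×0.82 = 3.42 V.
Since V_CE = 3.42 V > V_CE(sat) ≈ 0.2 V, the transistor is in the active region as assumed.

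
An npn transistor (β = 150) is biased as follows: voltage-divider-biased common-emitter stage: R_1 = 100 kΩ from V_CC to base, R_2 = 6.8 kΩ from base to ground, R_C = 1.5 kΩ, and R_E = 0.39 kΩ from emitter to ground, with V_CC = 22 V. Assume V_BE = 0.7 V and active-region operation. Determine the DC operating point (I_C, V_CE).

I_C ≈ 1.6 mA, V_CE ≈ 19 V

Thevenize the base divider: V_Th = V_CC·R_2/(R_1+R_2) = 22×6.8/107 = 1.4 V, R_Th = R_1‖R_2 = 6.37 kΩ.
Base-emitter loop: V_Th = I_B·R_Th + V_BE + (β+1)I_B·R_E, so I_B = (1.4 − 0.7) / (6.37 + 151×0.39) = 0.0107 mA.
I_C = β·I_B = 150×0.0107 = 1.61 mA, and I_E = (β+1)I_B = 1.62 mA.
V_CE = V_CC − I_C·R_C − I_E·R_E = 22 − 1.61×1.5 − 1.62×0.39 = 19 V.
V_CE = 19 V > 0.2 V confirms active-region operation.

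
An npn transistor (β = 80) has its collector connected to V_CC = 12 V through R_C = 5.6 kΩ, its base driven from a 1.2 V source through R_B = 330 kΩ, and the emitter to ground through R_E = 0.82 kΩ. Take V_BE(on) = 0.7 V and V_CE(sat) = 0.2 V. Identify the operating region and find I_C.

active; I_C ≈ 0.1 mA

Assume active. Base-emitter loop: I_B = (V_BB − V_BE)/(R_B + (β+1)R_E) = (1.2 − 0.7)/(330 + 81×0.82) = 0.00126 mA.
I_C = β·I_B = 80×0.00126 = 0.101 mA.
V_CE = V_CC − I_C·R_C − I_E·R_E = 12 − 0.101×5.6 − 0.102×0.82 = 11.4 V > V_CE(sat), so the active-region assumption holds.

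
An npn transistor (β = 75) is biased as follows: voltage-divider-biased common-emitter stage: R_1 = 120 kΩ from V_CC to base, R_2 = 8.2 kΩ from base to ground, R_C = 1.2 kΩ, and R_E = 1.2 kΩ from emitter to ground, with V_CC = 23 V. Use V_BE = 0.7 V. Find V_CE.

V_CE ≈ 22 V

Thevenize the base divider: V_Th = V_CC·R_2/(R_1+R_2) = 23×8.2/128 = 1.47 V, R_Th = R_1‖R_2 = 7.68 kΩ.
Base-emitter loop: V_Th = I_B·R_Th + V_BE + (β+1)I_B·R_E, so I_B = (1.47 − 0.7) / (7.68 + 76×1.2) = 0.0078 mA.
I_C = β·I_B = 75×0.0078 = 0.585 mA, and I_E = (β+1)I_B = 0.593 mA.
V_CE = V_CC − I_C·R_C − I_E·R_E = 23 − 0.585×1.2 − 0.593×1.2 = 21.6 V.
V_CE = 21.6 V > 0.2 V confirms active-region operation.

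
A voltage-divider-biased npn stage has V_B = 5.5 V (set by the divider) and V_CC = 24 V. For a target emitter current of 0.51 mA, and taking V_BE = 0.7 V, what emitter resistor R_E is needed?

R_E ≈ 9.4 kΩ

V_E = V_B − V_BE = 5.5 − 0.7 = 4.8 V.
R_E = V_E / I_E = 4.8 / 0.51 = 9.41 kΩ.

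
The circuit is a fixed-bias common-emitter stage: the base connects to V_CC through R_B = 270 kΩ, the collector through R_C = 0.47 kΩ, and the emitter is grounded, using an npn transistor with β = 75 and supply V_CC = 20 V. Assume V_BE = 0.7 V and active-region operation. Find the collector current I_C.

I_C ≈ 5.4 mA

Base loop: V_CC = I_B·R_B + V_BE, so I_B = (20 − 0.7)/270 kΩ = 0.0715 mA.
In the active region I_C = β·I_B = 75 × 0.0715 = 5.36 mA.
Collector loop: V_CE = V_CC − I_C·R_C = 20 − 5.36×0.47 = 17.5 V.
Since V_CE = 17.5 V > V_CE(sat) ≈ 0.2 V, the transistor is in the active region as assumed.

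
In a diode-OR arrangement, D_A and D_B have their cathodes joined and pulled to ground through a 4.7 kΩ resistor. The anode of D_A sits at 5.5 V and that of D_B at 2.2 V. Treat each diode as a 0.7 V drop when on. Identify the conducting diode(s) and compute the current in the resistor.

Only D_A conducts; I_R ≈ 1 mA

Assume both conduct. Then node N would need to be at both 5.5−0.7 = 4.8 V and 2.2−0.7 = 1.5 V, which is impossible.
Assume only D_A conducts: V_N = 5.5 − 0.7 = 4.8 V, so I_R = 4.8/4.7 = 1.02 mA.
Check D_B: its anode-to-cathode voltage is 2.2 − 4.8 = -2.6 V < 0.7 V, so it is off. The assumption is consistent.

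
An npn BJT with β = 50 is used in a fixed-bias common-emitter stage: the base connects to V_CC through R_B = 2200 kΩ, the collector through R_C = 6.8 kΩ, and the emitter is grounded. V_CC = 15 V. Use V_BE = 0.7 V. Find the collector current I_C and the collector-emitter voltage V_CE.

I_C ≈ 0.33 mA, V_CE ≈ 13 V

Base loop: V_CC = I_B·R_B + V_BE, so I_B = (15 − 0.7)/2200 kΩ = 0.0065 mA.
In the active region I_C = β·I_B = 50 × 0.0065 = 0.325 mA.
Collector loop: V_CE = V_CC − I_C·R_C = 15 − 0.325×6.8 = 12.8 V.
Since V_CE = 12.8 V > V_CE(sat) ≈ 0.2 V, the transistor is in the active region as assumed.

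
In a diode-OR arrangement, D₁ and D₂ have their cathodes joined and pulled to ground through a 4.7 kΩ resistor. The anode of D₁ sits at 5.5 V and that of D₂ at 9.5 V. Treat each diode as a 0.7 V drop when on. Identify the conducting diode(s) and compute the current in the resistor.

Only D₂ conducts; I_R ≈ 1.9 mA

Assume both conduct. Then node N would need to be at both 5.5−0.7 = 4.8 V and 9.5−0.7 = 8.8 V, which is impossible.
Assume only D₂ conducts: V_N = 9.5 − 0.7 = 8.8 V, so I_R = 8.8/4.7 = 1.87 mA.
Check D₁: its anode-to-cathode voltage is 5.5 − 8.8 = -3.3 V < 0.7 V, so it is off. The assumption is consistent.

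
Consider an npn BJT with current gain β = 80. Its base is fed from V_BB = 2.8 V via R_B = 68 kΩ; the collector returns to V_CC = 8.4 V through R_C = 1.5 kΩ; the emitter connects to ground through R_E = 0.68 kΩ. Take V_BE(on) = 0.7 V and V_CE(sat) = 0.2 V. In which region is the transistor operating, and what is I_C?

active; I_C ≈ 1.4 mA

Assume active. Base-emitter loop: I_B = (V_BB − V_BE)/(R_B + (β+1)R_E) = (2.8 − 0.7)/(68 + 81×0.68) = 0.0171 mA.
I_C = β·I_B = 80×0.0171 = 1.36 mA.
V_CE = V_CC − I_C·R_C − I_E·R_E = 8.4 − 1.36×1.5 − 1.38×0.68 = 5.41 V > V_CE(sat), so the active-region assumption holds.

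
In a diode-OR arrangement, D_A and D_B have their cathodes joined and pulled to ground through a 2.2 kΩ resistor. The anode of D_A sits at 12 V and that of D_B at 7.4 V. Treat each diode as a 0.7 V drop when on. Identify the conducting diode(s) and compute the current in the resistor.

Only D_A conducts; I_R ≈ 5.1 mA

Assume both conduct. Then node N would need to be at both 12−0.7 = 11.3 V and 7.4−0.7 = 6.7 V, which is impossible.
Assume only D_A conducts: V_N = 12 − 0.7 = 11.3 V, so I_R = 11.3/2.2 = 5.14 mA.
Check D_B: its anode-to-cathode voltage is 7.4 − 11.3 = -3.9 V < 0.7 V, so it is off. The assumption is consistent.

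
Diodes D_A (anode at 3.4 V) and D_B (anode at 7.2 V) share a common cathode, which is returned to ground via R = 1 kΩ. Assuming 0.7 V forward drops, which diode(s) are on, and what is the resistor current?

Assume both conduct. Then node N would need to be at both 3.4−0.7 = 2.7 V and 7.2−0.7 = 6.5 V, which is impossible.
Assume only D_B conducts: V_N = 7.2 − 0.7 = 6.5 V, so I_R = 6.5/1 = 6.5 mA.
Check D_A: its anode-to-cathode voltage is 3.4 − 6.5 = -3.1 V < 0.7 V, so it is off. The assumption is consistent.

Only D_B conducts; I_R ≈ 6.5 mA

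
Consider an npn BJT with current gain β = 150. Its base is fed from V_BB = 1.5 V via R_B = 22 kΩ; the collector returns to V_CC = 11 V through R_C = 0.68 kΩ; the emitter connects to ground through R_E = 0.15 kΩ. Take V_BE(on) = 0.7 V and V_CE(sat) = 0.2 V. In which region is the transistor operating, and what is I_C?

active; I_C ≈ 2.7 mA

Assume active. Base-emitter loop: I_B = (V_BB − V_BE)/(R_B + (β+1)R_E) = (1.5 − 0.7)/(22 + 151×0.15) = 0.0179 mA.
I_C = β·I_B = 150×0.0179 = 2.69 mA.
V_CE = V_CC − I_C·R_C − I_E·R_E = 11 − 2.69×0.68 − 2.71×0.15 = 8.77 V > V_CE(sat), so the active-region assumption holds.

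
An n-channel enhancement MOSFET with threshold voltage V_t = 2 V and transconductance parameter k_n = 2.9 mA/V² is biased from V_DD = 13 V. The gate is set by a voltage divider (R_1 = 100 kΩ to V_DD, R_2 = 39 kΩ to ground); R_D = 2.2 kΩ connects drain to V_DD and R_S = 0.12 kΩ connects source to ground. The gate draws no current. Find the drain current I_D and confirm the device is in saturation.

I_D ≈ 2.6 mA

V_G = V_DD·R_2/(R_1+R_2) = 13×39/139 = 3.65 V.
Assume saturation: I_D = (k_n/2)(V_GS − V_t)² with V_GS = V_G − I_D·R_S = 3.65 − 0.12·I_D.
Substituting gives 0.0209·I_D² − 1.57·I_D + 3.94 = 0, with roots I_D = 2.59 or 72.8 mA.
The root I_D = 72.8 mA gives V_GS = -5.08 V ≤ V_t, so take I_D = 2.59 mA.
Then V_GS = 3.34 V and V_DS = V_DD − I_D(R_D+R_S) = 13 − 2.59×2.32 = 6.99 V.
Saturation requires V_DS ≥ V_GS − V_t = 1.34 V; 6.99 ≥ 1.34 ✓.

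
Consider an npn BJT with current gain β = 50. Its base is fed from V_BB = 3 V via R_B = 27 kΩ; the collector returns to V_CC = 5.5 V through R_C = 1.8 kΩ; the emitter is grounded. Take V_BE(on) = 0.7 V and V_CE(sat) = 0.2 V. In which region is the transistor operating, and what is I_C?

Assume active: I_B = (3 − 0.7)/27 = 0.0852 mA, giving I_C = β·I_B = 4.26 mA.
But then V_CE = 5.5 − 4.26×1.8 = -2.17 V < V_CE(sat) = 0.2 V — impossible in the active region.
So the transistor is saturated. With V_CE = 0.2 V, I_C = (V_CC − 0.2)/R_C = 5.3/1.8 = 2.94 mA.
Check: β·I_B = 4.26 mA > I_C = 2.94 mA, confirming saturation.

saturation; I_C ≈ 2.9 mA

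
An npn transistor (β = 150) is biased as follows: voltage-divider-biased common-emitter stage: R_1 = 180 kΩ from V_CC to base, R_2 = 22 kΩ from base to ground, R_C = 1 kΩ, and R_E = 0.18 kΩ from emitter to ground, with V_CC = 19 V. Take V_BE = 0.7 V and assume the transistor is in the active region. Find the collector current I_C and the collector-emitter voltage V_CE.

I_C ≈ 4.4 mA, V_CE ≈ 14 V

Thevenize the base divider: V_Th = V_CC·R_2/(R_1+R_2) = 19×22/202 = 2.07 V, R_Th = R_1‖R_2 = 19.6 kΩ.
Base-emitter loop: V_Th = I_B·R_Th + V_BE + (β+1)I_B·R_E, so I_B = (2.07 − 0.7) / (19.6 + 151×0.18) = 0.0293 mA.
I_C = β·I_B = 150×0.0293 = 4.39 mA, and I_E = (β+1)I_B = 4.42 mA.
V_CE = V_CC − I_C·R_C − I_E·R_E = 19 − 4.39×1 − 4.42×0.18 = 13.8 V.
V_CE = 13.8 V > 0.2 V confirms active-region operation.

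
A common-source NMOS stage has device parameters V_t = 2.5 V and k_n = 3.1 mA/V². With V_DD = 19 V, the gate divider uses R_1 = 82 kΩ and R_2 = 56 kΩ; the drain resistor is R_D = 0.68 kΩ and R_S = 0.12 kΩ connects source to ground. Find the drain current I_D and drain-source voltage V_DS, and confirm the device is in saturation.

V_G = V_DD·R_2/(R_1+R_2) = 19×56/138 = 7.71 V.
Assume saturation: I_D = (k_n/2)(V_GS − V_t)² with V_GS = V_G − I_D·R_S = 7.71 − 0.12·I_D.
Substituting gives 0.0223·I_D² − 2.94·I_D + 42.1 = 0, with roots I_D = 16.4 or 115 mA.
The root I_D = 115 mA gives V_GS = -6.12 V ≤ V_t, so take I_D = 16.4 mA.
Then V_GS = 5.75 V and V_DS = V_DD − I_D(R_D+R_S) = 19 − 16.4×0.8 = 5.92 V.
Saturation requires V_DS ≥ V_GS − V_t = 3.25 V; 5.92 ≥ 3.25 ✓.

I_D ≈ 16 mA, V_DS ≈ 5.9 V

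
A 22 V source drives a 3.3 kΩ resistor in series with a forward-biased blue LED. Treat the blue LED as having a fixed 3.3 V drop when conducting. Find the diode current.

KVL around the loop: 22 = V_D + I·R = 3.3 + I × 3.3 kΩ.
So I = (22 − 3.3) / 3.3 kΩ = 18.7 / 3.3 = 5.67 mA.

I ≈ 5.7 mA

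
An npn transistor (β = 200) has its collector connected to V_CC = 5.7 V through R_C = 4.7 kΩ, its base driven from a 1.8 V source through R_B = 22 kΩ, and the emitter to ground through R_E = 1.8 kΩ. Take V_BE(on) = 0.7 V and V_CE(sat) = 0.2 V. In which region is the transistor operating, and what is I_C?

Assume active. Base-emitter loop: I_B = (V_BB − V_BE)/(R_B + (β+1)R_E) = (1.8 − 0.7)/(22 + 201×1.8) = 0.00287 mA.
I_C = β·I_B = 200×0.00287 = 0.573 mA.
V_CE = V_CC − I_C·R_C − I_E·R_E = 5.7 − 0.573×4.7 − 0.576×1.8 = 1.97 V > V_CE(sat), so the active-region assumption holds.

active; I_C ≈ 0.57 mA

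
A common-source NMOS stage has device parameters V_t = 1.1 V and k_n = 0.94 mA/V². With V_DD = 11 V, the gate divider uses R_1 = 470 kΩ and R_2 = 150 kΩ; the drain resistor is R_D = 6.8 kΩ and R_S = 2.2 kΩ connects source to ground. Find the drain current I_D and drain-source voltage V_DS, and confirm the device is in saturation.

I_D ≈ 0.33 mA, V_DS ≈ 8 V

V_G = V_DD·R_2/(R_1+R_2) = 11×150/620 = 2.66 V.
Assume saturation: I_D = (k_n/2)(V_GS − V_t)² with V_GS = V_G − I_D·R_S = 2.66 − 2.2·I_D.
Substituting gives 2.27·I_D² − 4.23·I_D + 1.15 = 0, with roots I_D = 0.329 or 1.53 mA.
The root I_D = 1.53 mA gives V_GS = -0.704 V ≤ V_t, so take I_D = 0.329 mA.
Then V_GS = 1.94 V and V_DS = V_DD − I_D(R_D+R_S) = 11 − 0.329×9 = 8.04 V.
Saturation requires V_DS ≥ V_GS − V_t = 0.837 V; 8.04 ≥ 0.837 ✓.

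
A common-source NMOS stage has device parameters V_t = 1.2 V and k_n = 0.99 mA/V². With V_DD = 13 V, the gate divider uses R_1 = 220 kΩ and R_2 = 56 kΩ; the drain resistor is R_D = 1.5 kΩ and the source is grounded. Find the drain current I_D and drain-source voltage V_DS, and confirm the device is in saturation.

I_D ≈ 1 mA, V_DS ≈ 11 V

V_G = V_DD·R_2/(R_1+R_2) = 13×56/276 = 2.64 V. With the source grounded, V_GS = V_G = 2.64 V.
Assume saturation: I_D = (k_n/2)(V_GS − V_t)² = (0.99/2)×(2.64 − 1.2)² = 0.495×1.44² = 1.02 mA.
V_DS = V_DD − I_D·R_D = 13 − 1.02×1.5 = 11.5 V.
Saturation requires V_DS ≥ V_GS − V_t = 1.44 V; 11.5 ≥ 1.44 ✓.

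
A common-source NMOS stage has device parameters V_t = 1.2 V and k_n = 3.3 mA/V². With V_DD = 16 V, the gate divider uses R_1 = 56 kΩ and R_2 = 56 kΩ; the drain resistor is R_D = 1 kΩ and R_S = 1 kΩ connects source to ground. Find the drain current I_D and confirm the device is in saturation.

I_D ≈ 5.1 mA

V_G = V_DD·R_2/(R_1+R_2) = 16×56/112 = 8 V.
Assume saturation: I_D = (k_n/2)(V_GS − V_t)² with V_GS = V_G − I_D·R_S = 8 − 1·I_D.
Substituting gives 1.65·I_D² − 23.4·I_D + 76.3 = 0, with roots I_D = 5.05 or 9.16 mA.
The root I_D = 9.16 mA gives V_GS = -1.16 V ≤ V_t, so take I_D = 5.05 mA.
Then V_GS = 2.95 V and V_DS = V_DD − I_D(R_D+R_S) = 16 − 5.05×2 = 5.9 V.
Saturation requires V_DS ≥ V_GS − V_t = 1.75 V; 5.9 ≥ 1.75 ✓.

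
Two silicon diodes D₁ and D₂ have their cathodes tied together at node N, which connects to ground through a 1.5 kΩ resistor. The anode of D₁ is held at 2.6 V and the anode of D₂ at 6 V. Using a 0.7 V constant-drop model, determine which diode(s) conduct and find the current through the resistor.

Only D₂ conducts; I_R ≈ 3.5 mA

Assume both conduct. Then node N would need to be at both 2.6−0.7 = 1.9 V and 6−0.7 = 5.3 V, which is impossible.
Assume only D₂ conducts: V_N = 6 − 0.7 = 5.3 V, so I_R = 5.3/1.5 = 3.53 mA.
Check D₁: its anode-to-cathode voltage is 2.6 − 5.3 = -2.7 V < 0.7 V, so it is off. The assumption is consistent.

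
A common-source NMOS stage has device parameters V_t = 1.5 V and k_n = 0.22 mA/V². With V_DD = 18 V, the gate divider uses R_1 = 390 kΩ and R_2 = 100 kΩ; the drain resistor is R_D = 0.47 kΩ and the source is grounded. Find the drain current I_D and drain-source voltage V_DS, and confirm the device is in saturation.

I_D ≈ 0.52 mA, V_DS ≈ 18 V

V_G = V_DD·R_2/(R_1+R_2) = 18×100/490 = 3.67 V. With the source grounded, V_GS = V_G = 3.67 V.
Assume saturation: I_D = (k_n/2)(V_GS − V_t)² = (0.22/2)×(3.67 − 1.5)² = 0.11×2.17² = 0.52 mA.
V_DS = V_DD − I_D·R_D = 18 − 0.52×0.47 = 17.8 V.
Saturation requires V_DS ≥ V_GS − V_t = 2.17 V; 17.8 ≥ 2.17 ✓.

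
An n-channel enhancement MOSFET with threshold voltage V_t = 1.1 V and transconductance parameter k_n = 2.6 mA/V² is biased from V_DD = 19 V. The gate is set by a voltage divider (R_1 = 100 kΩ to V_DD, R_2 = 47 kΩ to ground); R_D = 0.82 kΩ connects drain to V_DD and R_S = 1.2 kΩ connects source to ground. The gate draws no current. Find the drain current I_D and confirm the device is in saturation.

I_D ≈ 2.9 mA

V_G = V_DD·R_2/(R_1+R_2) = 19×47/147 = 6.07 V.
Assume saturation: I_D = (k_n/2)(V_GS − V_t)² with V_GS = V_G − I_D·R_S = 6.07 − 1.2·I_D.
Substituting gives 1.87·I_D² − 16.5·I_D + 32.2 = 0, with roots I_D = 2.9 or 5.92 mA.
The root I_D = 5.92 mA gives V_GS = -1.03 V ≤ V_t, so take I_D = 2.9 mA.
Then V_GS = 2.59 V and V_DS = V_DD − I_D(R_D+R_S) = 19 − 2.9×2.02 = 13.1 V.
Saturation requires V_DS ≥ V_GS − V_t = 1.49 V; 13.1 ≥ 1.49 ✓.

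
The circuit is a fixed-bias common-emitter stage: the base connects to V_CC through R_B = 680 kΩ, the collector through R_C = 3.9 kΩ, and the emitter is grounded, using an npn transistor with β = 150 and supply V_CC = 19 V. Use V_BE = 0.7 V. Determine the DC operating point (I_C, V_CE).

Base loop: V_CC = I_B·R_B + V_BE, so I_B = (19 − 0.7)/680 kΩ = 0.0269 mA.
In the active region I_C = β·I_B = 150 × 0.0269 = 4.04 mA.
Collector loop: V_CE = V_CC − I_C·R_C = 19 − 4.04×3.9 = 3.26 V.
Since V_CE = 3.26 V > V_CE(sat) ≈ 0.2 V, the transistor is in the active region as assumed.

I_C ≈ 4 mA, V_CE ≈ 3.3 V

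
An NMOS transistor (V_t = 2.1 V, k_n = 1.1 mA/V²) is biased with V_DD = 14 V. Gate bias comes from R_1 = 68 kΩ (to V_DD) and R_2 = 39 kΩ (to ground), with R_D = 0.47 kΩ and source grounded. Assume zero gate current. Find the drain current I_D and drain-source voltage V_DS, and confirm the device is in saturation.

I_D ≈ 5 mA, V_DS ≈ 12 V

V_G = V_DD·R_2/(R_1+R_2) = 14×39/107 = 5.1 V. With the source grounded, V_GS = V_G = 5.1 V.
Assume saturation: I_D = (k_n/2)(V_GS − V_t)² = (1.1/2)×(5.1 − 2.1)² = 0.55×3² = 4.96 mA.
V_DS = V_DD − I_D·R_D = 14 − 4.96×0.47 = 11.7 V.
Saturation requires V_DS ≥ V_GS − V_t = 3 V; 11.7 ≥ 3 ✓.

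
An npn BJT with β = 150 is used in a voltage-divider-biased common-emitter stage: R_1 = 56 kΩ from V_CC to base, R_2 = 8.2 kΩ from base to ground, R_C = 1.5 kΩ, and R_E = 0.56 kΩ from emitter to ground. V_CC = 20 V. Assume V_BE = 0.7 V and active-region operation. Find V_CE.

V_CE ≈ 14 V

Thevenize the base divider: V_Th = V_CC·R_2/(R_1+R_2) = 20×8.2/64.2 = 2.55 V, R_Th = R_1‖R_2 = 7.15 kΩ.
Base-emitter loop: V_Th = I_B·R_Th + V_BE + (β+1)I_B·R_E, so I_B = (2.55 − 0.7) / (7.15 + 151×0.56) = 0.0202 mA.
I_C = β·I_B = 150×0.0202 = 3.03 mA, and I_E = (β+1)I_B = 3.05 mA.
V_CE = V_CC − I_C·R_C − I_E·R_E = 20 − 3.03×1.5 − 3.05×0.56 = 13.7 V.
V_CE = 13.7 V > 0.2 V confirms active-region operation.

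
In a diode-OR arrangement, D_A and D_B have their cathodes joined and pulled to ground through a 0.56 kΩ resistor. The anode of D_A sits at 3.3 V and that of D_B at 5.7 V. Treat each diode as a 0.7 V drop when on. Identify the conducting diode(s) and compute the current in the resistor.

Assume both conduct. Then node N would need to be at both 3.3−0.7 = 2.6 V and 5.7−0.7 = 5 V, which is impossible.
Assume only D_B conducts: V_N = 5.7 − 0.7 = 5 V, so I_R = 5/0.56 = 8.93 mA.
Check D_A: its anode-to-cathode voltage is 3.3 − 5 = -1.7 V < 0.7 V, so it is off. The assumption is consistent.

Only D_B conducts; I_R ≈ 8.9 mA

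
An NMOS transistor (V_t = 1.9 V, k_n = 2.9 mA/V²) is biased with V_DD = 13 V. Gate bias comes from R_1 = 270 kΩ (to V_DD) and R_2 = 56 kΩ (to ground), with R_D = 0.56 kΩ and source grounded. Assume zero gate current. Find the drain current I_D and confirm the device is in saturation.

V_G = V_DD·R_2/(R_1+R_2) = 13×56/326 = 2.23 V. With the source grounded, V_GS = V_G = 2.23 V.
Assume saturation: I_D = (k_n/2)(V_GS − V_t)² = (2.9/2)×(2.23 − 1.9)² = 1.45×0.333² = 0.161 mA.
V_DS = V_DD − I_D·R_D = 13 − 0.161×0.56 = 12.9 V.
Saturation requires V_DS ≥ V_GS − V_t = 0.333 V; 12.9 ≥ 0.333 ✓.

I_D ≈ 0.16 mA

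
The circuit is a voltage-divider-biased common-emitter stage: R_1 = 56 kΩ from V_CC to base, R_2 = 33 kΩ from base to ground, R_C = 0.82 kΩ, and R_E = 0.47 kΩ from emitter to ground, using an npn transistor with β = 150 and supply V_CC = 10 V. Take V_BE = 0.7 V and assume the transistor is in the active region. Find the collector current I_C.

Thevenize the base divider: V_Th = V_CC·R_2/(R_1+R_2) = 10×33/89 = 3.71 V, R_Th = R_1‖R_2 = 20.8 kΩ.
Base-emitter loop: V_Th = I_B·R_Th + V_BE + (β+1)I_B·R_E, so I_B = (3.71 − 0.7) / (20.8 + 151×0.47) = 0.0328 mA.
I_C = β·I_B = 150×0.0328 = 4.92 mA, and I_E = (β+1)I_B = 4.95 mA.
V_CE = V_CC − I_C·R_C − I_E·R_E = 10 − 4.92×0.82 − 4.95×0.47 = 3.64 V.
V_CE = 3.64 V > 0.2 V confirms active-region operation.

I_C ≈ 4.9 mA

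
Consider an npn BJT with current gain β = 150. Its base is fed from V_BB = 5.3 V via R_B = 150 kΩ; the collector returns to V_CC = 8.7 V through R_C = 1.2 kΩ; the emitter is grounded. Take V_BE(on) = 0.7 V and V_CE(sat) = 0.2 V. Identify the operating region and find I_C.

active; I_C ≈ 4.6 mA

Assume active. Base-emitter loop: I_B = (V_BB − V_BE)/R_B = (5.3 − 0.7)/150 = 0.0307 mA.
I_C = β·I_B = 150×0.0307 = 4.6 mA.
V_CE = V_CC − I_C·R_C = 8.7 − 4.6×1.2 = 3.18 V > V_CE(sat), so the active-region assumption holds.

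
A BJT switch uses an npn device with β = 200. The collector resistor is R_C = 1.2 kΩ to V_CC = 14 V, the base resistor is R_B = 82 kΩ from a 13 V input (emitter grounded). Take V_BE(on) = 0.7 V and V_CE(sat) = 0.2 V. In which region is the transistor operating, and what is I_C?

Assume active: I_B = (13 − 0.7)/82 = 0.15 mA, giving I_C = β·I_B = 30 mA.
But then V_CE = 14 − 30×1.2 = -22 V < V_CE(sat) = 0.2 V — impossible in the active region.
So the transistor is saturated. With V_CE = 0.2 V, I_C = (V_CC − 0.2)/R_C = 13.8/1.2 = 11.5 mA.
Check: β·I_B = 30 mA > I_C = 11.5 mA, confirming saturation.

saturation; I_C ≈ 12 mA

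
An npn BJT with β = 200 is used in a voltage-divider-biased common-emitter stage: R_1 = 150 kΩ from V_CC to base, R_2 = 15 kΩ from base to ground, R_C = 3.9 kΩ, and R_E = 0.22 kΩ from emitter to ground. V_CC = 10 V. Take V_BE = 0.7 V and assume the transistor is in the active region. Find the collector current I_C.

Thevenize the base divider: V_Th = V_CC·R_2/(R_1+R_2) = 10×15/165 = 0.909 V, R_Th = R_1‖R_2 = 13.6 kΩ.
Base-emitter loop: V_Th = I_B·R_Th + V_BE + (β+1)I_B·R_E, so I_B = (0.909 − 0.7) / (13.6 + 201×0.22) = 0.00361 mA.
I_C = β·I_B = 200×0.00361 = 0.723 mA, and I_E = (β+1)I_B = 0.726 mA.
V_CE = V_CC − I_C·R_C − I_E·R_E = 10 − 0.723×3.9 − 0.726×0.22 = 7.02 V.
V_CE = 7.02 V > 0.2 V confirms active-region operation.

I_C ≈ 0.72 mA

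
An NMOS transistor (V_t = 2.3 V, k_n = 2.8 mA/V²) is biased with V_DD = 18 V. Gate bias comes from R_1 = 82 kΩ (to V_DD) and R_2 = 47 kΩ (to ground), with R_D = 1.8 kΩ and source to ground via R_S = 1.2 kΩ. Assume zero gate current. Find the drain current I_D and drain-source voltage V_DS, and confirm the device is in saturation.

I_D ≈ 2.4 mA, V_DS ≈ 11 V

V_G = V_DD·R_2/(R_1+R_2) = 18×47/129 = 6.56 V.
Assume saturation: I_D = (k_n/2)(V_GS − V_t)² with V_GS = V_G − I_D·R_S = 6.56 − 1.2·I_D.
Substituting gives 2.02·I_D² − 15.3·I_D + 25.4 = 0, with roots I_D = 2.45 or 5.15 mA.
The root I_D = 5.15 mA gives V_GS = 0.383 V ≤ V_t, so take I_D = 2.45 mA.
Then V_GS = 3.62 V and V_DS = V_DD − I_D(R_D+R_S) = 18 − 2.45×3 = 10.7 V.
Saturation requires V_DS ≥ V_GS − V_t = 1.32 V; 10.7 ≥ 1.32 ✓.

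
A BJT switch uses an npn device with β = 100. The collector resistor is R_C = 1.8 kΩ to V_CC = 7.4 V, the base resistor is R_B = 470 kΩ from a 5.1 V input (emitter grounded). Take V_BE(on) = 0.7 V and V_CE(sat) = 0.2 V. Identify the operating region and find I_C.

active; I_C ≈ 0.94 mA

Assume active. Base-emitter loop: I_B = (V_BB − V_BE)/R_B = (5.1 − 0.7)/470 = 0.00936 mA.
I_C = β·I_B = 100×0.00936 = 0.936 mA.
V_CE = V_CC − I_C·R_C = 7.4 − 0.936×1.8 = 5.71 V > V_CE(sat), so the active-region assumption holds.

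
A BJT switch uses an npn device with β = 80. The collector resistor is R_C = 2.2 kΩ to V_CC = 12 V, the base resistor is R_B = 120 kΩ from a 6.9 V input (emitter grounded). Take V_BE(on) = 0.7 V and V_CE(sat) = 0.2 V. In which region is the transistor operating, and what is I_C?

Assume active. Base-emitter loop: I_B = (V_BB − V_BE)/R_B = (6.9 − 0.7)/120 = 0.0517 mA.
I_C = β·I_B = 80×0.0517 = 4.13 mA.
V_CE = V_CC − I_C·R_C = 12 − 4.13×2.2 = 2.91 V > V_CE(sat), so the active-region assumption holds.

active; I_C ≈ 4.1 mA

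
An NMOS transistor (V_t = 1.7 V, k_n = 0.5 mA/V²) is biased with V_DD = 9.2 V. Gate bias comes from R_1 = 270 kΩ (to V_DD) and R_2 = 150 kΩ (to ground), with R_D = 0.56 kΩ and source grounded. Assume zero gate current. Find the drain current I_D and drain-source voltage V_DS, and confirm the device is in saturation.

I_D ≈ 0.63 mA, V_DS ≈ 8.8 V

V_G = V_DD·R_2/(R_1+R_2) = 9.2×150/420 = 3.29 V. With the source grounded, V_GS = V_G = 3.29 V.
Assume saturation: I_D = (k_n/2)(V_GS − V_t)² = (0.5/2)×(3.29 − 1.7)² = 0.25×1.59² = 0.629 mA.
V_DS = V_DD − I_D·R_D = 9.2 − 0.629×0.56 = 8.85 V.
Saturation requires V_DS ≥ V_GS − V_t = 1.59 V; 8.85 ≥ 1.59 ✓.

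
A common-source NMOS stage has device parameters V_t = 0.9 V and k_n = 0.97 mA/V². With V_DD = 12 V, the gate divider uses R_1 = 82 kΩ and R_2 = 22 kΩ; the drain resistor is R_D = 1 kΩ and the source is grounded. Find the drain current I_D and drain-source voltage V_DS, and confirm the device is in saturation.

V_G = V_DD·R_2/(R_1+R_2) = 12×22/104 = 2.54 V. With the source grounded, V_GS = V_G = 2.54 V.
Assume saturation: I_D = (k_n/2)(V_GS − V_t)² = (0.97/2)×(2.54 − 0.9)² = 0.485×1.64² = 1.3 mA.
V_DS = V_DD − I_D·R_D = 12 − 1.3×1 = 10.7 V.
Saturation requires V_DS ≥ V_GS − V_t = 1.64 V; 10.7 ≥ 1.64 ✓.

I_D ≈ 1.3 mA, V_DS ≈ 11 V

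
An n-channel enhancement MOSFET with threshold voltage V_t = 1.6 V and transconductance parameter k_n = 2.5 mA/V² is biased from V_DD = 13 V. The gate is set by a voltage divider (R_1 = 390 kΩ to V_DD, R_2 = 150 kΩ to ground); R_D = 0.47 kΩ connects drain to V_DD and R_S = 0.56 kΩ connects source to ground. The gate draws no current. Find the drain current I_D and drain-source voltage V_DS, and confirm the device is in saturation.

I_D ≈ 1.6 mA, V_DS ≈ 11 V

V_G = V_DD·R_2/(R_1+R_2) = 13×150/540 = 3.61 V.
Assume saturation: I_D = (k_n/2)(V_GS − V_t)² with V_GS = V_G − I_D·R_S = 3.61 − 0.56·I_D.
Substituting gives 0.392·I_D² − 3.82·I_D + 5.06 = 0, with roots I_D = 1.58 or 8.15 mA.
The root I_D = 8.15 mA gives V_GS = -0.954 V ≤ V_t, so take I_D = 1.58 mA.
Then V_GS = 2.73 V and V_DS = V_DD − I_D(R_D+R_S) = 13 − 1.58×1.03 = 11.4 V.
Saturation requires V_DS ≥ V_GS − V_t = 1.13 V; 11.4 ≥ 1.13 ✓.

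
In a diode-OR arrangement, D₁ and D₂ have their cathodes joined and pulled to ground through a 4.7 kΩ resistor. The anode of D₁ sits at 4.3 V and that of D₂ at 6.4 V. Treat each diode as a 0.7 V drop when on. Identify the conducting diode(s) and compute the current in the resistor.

Only D₂ conducts; I_R ≈ 1.2 mA

Assume both conduct. Then node N would need to be at both 4.3−0.7 = 3.6 V and 6.4−0.7 = 5.7 V, which is impossible.
Assume only D₂ conducts: V_N = 6.4 − 0.7 = 5.7 V, so I_R = 5.7/4.7 = 1.21 mA.
Check D₁: its anode-to-cathode voltage is 4.3 − 5.7 = -1.4 V < 0.7 V, so it is off. The assumption is consistent.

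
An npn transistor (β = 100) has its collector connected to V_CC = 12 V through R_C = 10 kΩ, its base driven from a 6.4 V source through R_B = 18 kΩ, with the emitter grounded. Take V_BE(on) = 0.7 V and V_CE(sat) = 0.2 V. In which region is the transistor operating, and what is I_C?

saturation; I_C ≈ 1.2 mA

Assume active: I_B = (6.4 − 0.7)/18 = 0.317 mA, giving I_C = β·I_B = 31.7 mA.
But then V_CE = 12 − 31.7×10 = -305 V < V_CE(sat) = 0.2 V — impossible in the active region.
So the transistor is saturated. With V_CE = 0.2 V, I_C = (V_CC − 0.2)/R_C = 11.8/10 = 1.18 mA.
Check: β·I_B = 31.7 mA > I_C = 1.18 mA, confirming saturation.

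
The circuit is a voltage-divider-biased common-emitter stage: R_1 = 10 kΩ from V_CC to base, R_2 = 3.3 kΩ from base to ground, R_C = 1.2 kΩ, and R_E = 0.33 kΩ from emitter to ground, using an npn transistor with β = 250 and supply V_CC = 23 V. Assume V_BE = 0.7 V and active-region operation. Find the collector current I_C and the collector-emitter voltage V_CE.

Thevenize the base divider: V_Th = V_CC·R_2/(R_1+R_2) = 23×3.3/13.3 = 5.71 V, R_Th = R_1‖R_2 = 2.48 kΩ.
Base-emitter loop: V_Th = I_B·R_Th + V_BE + (β+1)I_B·R_E, so I_B = (5.71 − 0.7) / (2.48 + 251×0.33) = 0.0587 mA.
I_C = β·I_B = 250×0.0587 = 14.7 mA, and I_E = (β+1)I_B = 14.7 mA.
V_CE = V_CC − I_C·R_C − I_E·R_E = 23 − 14.7×1.2 − 14.7×0.33 = 0.532 V.
V_CE = 0.532 V > 0.2 V confirms active-region operation.

I_C ≈ 15 mA, V_CE ≈ 0.53 V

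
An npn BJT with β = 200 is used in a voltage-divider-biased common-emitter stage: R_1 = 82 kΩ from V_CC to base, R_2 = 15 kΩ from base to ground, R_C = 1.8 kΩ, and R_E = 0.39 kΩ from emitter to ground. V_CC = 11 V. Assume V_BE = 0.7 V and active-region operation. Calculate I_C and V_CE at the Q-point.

I_C ≈ 2.2 mA, V_CE ≈ 6.2 V

Thevenize the base divider: V_Th = V_CC·R_2/(R_1+R_2) = 11×15/97 = 1.7 V, R_Th = R_1‖R_2 = 12.7 kΩ.
Base-emitter loop: V_Th = I_B·R_Th + V_BE + (β+1)I_B·R_E, so I_B = (1.7 − 0.7) / (12.7 + 201×0.39) = 0.011 mA.
I_C = β·I_B = 200×0.011 = 2.2 mA, and I_E = (β+1)I_B = 2.21 mA.
V_CE = V_CC − I_C·R_C − I_E·R_E = 11 − 2.2×1.8 − 2.21×0.39 = 6.18 V.
V_CE = 6.18 V > 0.2 V confirms active-region operation.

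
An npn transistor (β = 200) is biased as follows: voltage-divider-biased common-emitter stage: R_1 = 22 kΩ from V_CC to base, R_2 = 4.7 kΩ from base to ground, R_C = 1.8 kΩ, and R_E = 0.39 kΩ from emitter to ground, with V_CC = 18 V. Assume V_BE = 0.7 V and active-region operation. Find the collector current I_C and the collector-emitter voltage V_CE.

Thevenize the base divider: V_Th = V_CC·R_2/(R_1+R_2) = 18×4.7/26.7 = 3.17 V, R_Th = R_1‖R_2 = 3.87 kΩ.
Base-emitter loop: V_Th = I_B·R_Th + V_BE + (β+1)I_B·R_E, so I_B = (3.17 − 0.7) / (3.87 + 201×0.39) = 0.03 mA.
I_C = β·I_B = 200×0.03 = 6 mA, and I_E = (β+1)I_B = 6.03 mA.
V_CE = V_CC − I_C·R_C − I_E·R_E = 18 − 6×1.8 − 6.03×0.39 = 4.84 V.
V_CE = 4.84 V > 0.2 V confirms active-region operation.

I_C ≈ 6 mA, V_CE ≈ 4.8 V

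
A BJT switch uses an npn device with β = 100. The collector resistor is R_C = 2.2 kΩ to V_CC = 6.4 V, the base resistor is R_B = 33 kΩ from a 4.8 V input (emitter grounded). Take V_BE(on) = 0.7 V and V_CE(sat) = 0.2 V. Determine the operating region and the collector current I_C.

Assume active: I_B = (4.8 − 0.7)/33 = 0.124 mA, giving I_C = β·I_B = 12.4 mA.
But then V_CE = 6.4 − 12.4×2.2 = -20.9 V < V_CE(sat) = 0.2 V — impossible in the active region.
So the transistor is saturated. With V_CE = 0.2 V, I_C = (V_CC − 0.2)/R_C = 6.2/2.2 = 2.82 mA.
Check: β·I_B = 12.4 mA > I_C = 2.82 mA, confirming saturation.

saturation; I_C ≈ 2.8 mA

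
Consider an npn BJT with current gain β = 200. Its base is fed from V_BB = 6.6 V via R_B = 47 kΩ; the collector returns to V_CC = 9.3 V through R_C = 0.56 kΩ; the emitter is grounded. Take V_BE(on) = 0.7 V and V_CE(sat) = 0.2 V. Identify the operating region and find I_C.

Assume active: I_B = (6.6 − 0.7)/47 = 0.126 mA, giving I_C = β·I_B = 25.1 mA.
But then V_CE = 9.3 − 25.1×0.56 = -4.76 V < V_CE(sat) = 0.2 V — impossible in the active region.
So the transistor is saturated. With V_CE = 0.2 V, I_C = (V_CC − 0.2)/R_C = 9.1/0.56 = 16.2 mA.
Check: β·I_B = 25.1 mA > I_C = 16.2 mA, confirming saturation.

saturation; I_C ≈ 16 mA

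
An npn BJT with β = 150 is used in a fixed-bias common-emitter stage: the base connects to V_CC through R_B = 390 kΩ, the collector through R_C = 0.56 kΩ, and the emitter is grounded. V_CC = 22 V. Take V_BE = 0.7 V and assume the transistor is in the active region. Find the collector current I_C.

Base loop: V_CC = I_B·R_B + V_BE, so I_B = (22 − 0.7)/390 kΩ = 0.0546 mA.
In the active region I_C = β·I_B = 150 × 0.0546 = 8.19 mA.
Collector loop: V_CE = V_CC − I_C·R_C = 22 − 8.19×0.56 = 17.4 V.
Since V_CE = 17.4 V > V_CE(sat) ≈ 0.2 V, the transistor is in the active region as assumed.

I_C ≈ 8.2 mA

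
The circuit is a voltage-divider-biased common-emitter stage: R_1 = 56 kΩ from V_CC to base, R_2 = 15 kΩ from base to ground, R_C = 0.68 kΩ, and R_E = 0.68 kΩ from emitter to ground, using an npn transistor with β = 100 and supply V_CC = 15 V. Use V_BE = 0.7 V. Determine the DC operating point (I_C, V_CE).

I_C ≈ 3.1 mA, V_CE ≈ 11 V

Thevenize the base divider: V_Th = V_CC·R_2/(R_1+R_2) = 15×15/71 = 3.17 V, R_Th = R_1‖R_2 = 11.8 kΩ.
Base-emitter loop: V_Th = I_B·R_Th + V_BE + (β+1)I_B·R_E, so I_B = (3.17 − 0.7) / (11.8 + 101×0.68) = 0.0307 mA.
I_C = β·I_B = 100×0.0307 = 3.07 mA, and I_E = (β+1)I_B = 3.1 mA.
V_CE = V_CC − I_C·R_C − I_E·R_E = 15 − 3.07×0.68 − 3.1×0.68 = 10.8 V.
V_CE = 10.8 V > 0.2 V confirms active-region operation.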